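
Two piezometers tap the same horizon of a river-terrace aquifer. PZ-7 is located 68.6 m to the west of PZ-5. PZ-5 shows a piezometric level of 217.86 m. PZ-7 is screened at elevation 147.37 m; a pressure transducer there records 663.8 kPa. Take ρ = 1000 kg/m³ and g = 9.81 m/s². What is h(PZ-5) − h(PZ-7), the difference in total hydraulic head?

Δh ≈ 2.82 m

Total head at PZ-5: h = 217.86 m (water level in the piezometer is the total head).
Pressure head at PZ-7: ψ = P/(ρg) = 663.8×1000 / (1000 × 9.81) = 67.67 m.
Total head at PZ-7: h = z + ψ = 147.37 + 67.67 = 215.04 m.
Head difference: h(PZ-5) − h(PZ-7) = 217.86 − 215.04 = 2.82 m.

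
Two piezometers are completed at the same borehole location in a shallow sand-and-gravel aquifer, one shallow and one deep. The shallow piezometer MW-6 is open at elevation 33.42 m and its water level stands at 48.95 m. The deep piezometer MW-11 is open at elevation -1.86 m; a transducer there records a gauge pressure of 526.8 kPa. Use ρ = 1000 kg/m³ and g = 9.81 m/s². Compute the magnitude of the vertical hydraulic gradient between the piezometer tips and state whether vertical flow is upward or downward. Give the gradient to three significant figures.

|i_v| ≈ 0.0819; vertical flow is upward

Total head at MW-6: h = 48.95 m (water level in the standpipe).
Pressure head at MW-11: ψ = P/(ρg) = 526.8×1000 / (1000 × 9.81) = 53.70 m.
Total head at MW-11: h = z + ψ = -1.86 + 53.70 = 51.84 m.
Δh = h(MW-6) − h(MW-11) = 48.95 − 51.84 = -2.89 m.
Vertical separation Δz = 33.42 − (-1.86) = 35.28 m.
|i_v| = |Δh| / Δz = 2.89 / 35.28 = 0.0819.
Head is higher in the deep piezometer, so vertical flow is upward (discharge condition).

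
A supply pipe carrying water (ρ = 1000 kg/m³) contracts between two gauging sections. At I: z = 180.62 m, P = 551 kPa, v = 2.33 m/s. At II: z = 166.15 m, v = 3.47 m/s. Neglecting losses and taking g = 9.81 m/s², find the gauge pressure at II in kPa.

P₂ ≈ 690 kPa

Pressure head at I: ψ₁ = P₁/(ρg) = 551×1000 / (1000 × 9.81) = 56.17 m.
Velocity heads: v₁²/2g = 2.33²/19.62 = 0.277 m; v₂²/2g = 3.47²/19.62 = 0.614 m.
Total head H = z₁ + ψ₁ + v₁²/2g = 180.62 + 56.17 + 0.277 = 237.07 m.
ψ₂ = H − z₂ − v₂²/2g = 237.07 − 166.15 − 0.614 = 70.31 m.
P₂ = ρgψ₂ = 1000 × 9.81 × 70.31 ≈ 690 kPa.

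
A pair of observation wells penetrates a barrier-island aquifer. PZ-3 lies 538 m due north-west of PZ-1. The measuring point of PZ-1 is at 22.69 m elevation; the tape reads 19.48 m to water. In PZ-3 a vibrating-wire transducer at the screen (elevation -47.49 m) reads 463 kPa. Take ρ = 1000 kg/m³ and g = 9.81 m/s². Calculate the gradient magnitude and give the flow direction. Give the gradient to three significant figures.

Total head at PZ-1: h = 22.69 − 19.48 = 3.21 m.
Pressure head at PZ-3: ψ = P/(ρg) = 463×1000 / (1000 × 9.81) = 47.20 m.
Total head at PZ-3: h = z + ψ = -47.49 + 47.20 = -0.29 m.
Head difference: h(PZ-1) − h(PZ-3) = 3.21 − (-0.29) = 3.50 m.
Hydraulic gradient: i = |Δh| / L = 3.50 / 538 = 0.00651.
Flow is from higher to lower head: from PZ-1 toward PZ-3, i.e. toward the north-west.

i ≈ 0.00651; groundwater flows toward the north-west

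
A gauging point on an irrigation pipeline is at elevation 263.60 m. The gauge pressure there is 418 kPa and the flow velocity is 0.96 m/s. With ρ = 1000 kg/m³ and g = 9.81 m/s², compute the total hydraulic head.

Pressure head ψ = P/(ρg) = 418×1000 / (1000 × 9.81) = 42.61 m.
Velocity head = v²/(2g) = 0.96² / (2 × 9.81) = 0.047 m.
h = z + ψ + v²/(2g) = 263.60 + 42.61 + 0.047 = 306.26 m.

h ≈ 306.26 m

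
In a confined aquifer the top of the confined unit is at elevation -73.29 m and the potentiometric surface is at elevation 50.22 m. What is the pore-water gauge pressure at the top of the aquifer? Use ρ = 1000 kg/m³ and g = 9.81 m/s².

Pressure head at the aquifer top: ψ = h − z = 50.22 − (-73.29) = 123.51 m.
P = ρgψ = 1000 × 9.81 × 123.51 = 1211633 Pa ≈ 1210 kPa.

P ≈ 1210 kPa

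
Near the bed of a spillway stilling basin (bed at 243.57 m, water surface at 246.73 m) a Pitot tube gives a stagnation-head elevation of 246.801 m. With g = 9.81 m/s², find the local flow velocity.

v ≈ 1.18 m/s

Near the bed, under hydrostatic conditions, the piezometric head (z + ψ) equals the free-surface elevation, 246.73 m.
Velocity head = total − piezometric = 246.801 − 246.73 = 0.071 m.
v = √(2g·h_v) = √(2 × 9.81 × 0.071) = 1.18 m/s.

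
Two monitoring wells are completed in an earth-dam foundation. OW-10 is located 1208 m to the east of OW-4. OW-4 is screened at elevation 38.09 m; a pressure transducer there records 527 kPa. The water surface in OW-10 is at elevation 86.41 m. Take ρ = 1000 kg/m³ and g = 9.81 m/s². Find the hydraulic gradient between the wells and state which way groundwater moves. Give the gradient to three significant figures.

i ≈ 0.00447; groundwater flows toward the east

Pressure head at OW-4: ψ = P/(ρg) = 527×1000 / (1000 × 9.81) = 53.72 m.
Total head at OW-4: h = z + ψ = 38.09 + 53.72 = 91.81 m.
Total head at OW-10: h = 86.41 m (water level in the piezometer is the total head).
Head difference: h(OW-4) − h(OW-10) = 91.81 − 86.41 = 5.40 m.
Hydraulic gradient: i = |Δh| / L = 5.40 / 1208 = 0.00447.
Flow is from higher to lower head: from OW-4 toward OW-10, i.e. toward the east.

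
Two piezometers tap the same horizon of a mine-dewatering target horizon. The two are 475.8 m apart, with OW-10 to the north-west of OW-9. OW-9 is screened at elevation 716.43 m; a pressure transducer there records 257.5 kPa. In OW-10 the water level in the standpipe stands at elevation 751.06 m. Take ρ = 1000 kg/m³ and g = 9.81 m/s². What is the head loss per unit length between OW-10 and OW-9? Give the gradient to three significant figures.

Pressure head at OW-9: ψ = P/(ρg) = 257.5×1000 / (1000 × 9.81) = 26.25 m.
Total head at OW-9: h = z + ψ = 716.43 + 26.25 = 742.68 m.
Total head at OW-10: h = 751.06 m (water level in the piezometer is the total head).
Head difference: h(OW-9) − h(OW-10) = 742.68 − 751.06 = -8.38 m.
Hydraulic gradient: i = |Δh| / L = 8.38 / 475.8 = 0.0176.

i ≈ 0.0176 m/m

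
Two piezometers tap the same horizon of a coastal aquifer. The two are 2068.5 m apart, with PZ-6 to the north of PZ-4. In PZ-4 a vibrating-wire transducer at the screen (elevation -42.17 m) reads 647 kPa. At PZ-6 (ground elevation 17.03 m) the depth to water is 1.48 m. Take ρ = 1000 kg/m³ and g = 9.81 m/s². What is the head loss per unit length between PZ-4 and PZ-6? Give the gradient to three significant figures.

Pressure head at PZ-4: ψ = P/(ρg) = 647×1000 / (1000 × 9.81) = 65.95 m.
Total head at PZ-4: h = z + ψ = -42.17 + 65.95 = 23.78 m.
Total head at PZ-6: h = 17.03 − 1.48 = 15.55 m.
Head difference: h(PZ-4) − h(PZ-6) = 23.78 − 15.55 = 8.23 m.
Hydraulic gradient: i = |Δh| / L = 8.23 / 2068.5 = 0.00398.

i ≈ 0.00398 m/m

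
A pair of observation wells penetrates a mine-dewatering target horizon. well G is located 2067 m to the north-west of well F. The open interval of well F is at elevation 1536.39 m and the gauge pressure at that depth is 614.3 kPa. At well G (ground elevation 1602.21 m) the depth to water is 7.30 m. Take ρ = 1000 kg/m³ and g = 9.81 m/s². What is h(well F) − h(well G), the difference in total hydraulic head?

Δh ≈ 4.10 m

Pressure head at well F: ψ = P/(ρg) = 614.3×1000 / (1000 × 9.81) = 62.62 m.
Total head at well F: h = z + ψ = 1536.39 + 62.62 = 1599.01 m.
Total head at well G: h = 1602.21 − 7.30 = 1594.91 m.
Head difference: h(well F) − h(well G) = 1599.01 − 1594.91 = 4.10 m.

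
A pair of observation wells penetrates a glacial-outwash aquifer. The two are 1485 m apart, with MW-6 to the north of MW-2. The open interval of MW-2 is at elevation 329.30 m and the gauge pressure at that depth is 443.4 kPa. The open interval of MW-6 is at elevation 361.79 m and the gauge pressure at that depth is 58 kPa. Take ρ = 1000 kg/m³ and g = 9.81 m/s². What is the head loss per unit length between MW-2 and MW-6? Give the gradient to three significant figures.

i ≈ 0.00458 m/m

Pressure head at MW-2: ψ = P/(ρg) = 443.4×1000 / (1000 × 9.81) = 45.20 m.
Total head at MW-2: h = z + ψ = 329.30 + 45.20 = 374.50 m.
Pressure head at MW-6: ψ = P/(ρg) = 58×1000 / (1000 × 9.81) = 5.91 m.
Total head at MW-6: h = z + ψ = 361.79 + 5.91 = 367.70 m.
Head difference: h(MW-2) − h(MW-6) = 374.50 − 367.70 = 6.80 m.
Hydraulic gradient: i = |Δh| / L = 6.80 / 1485 = 0.00458.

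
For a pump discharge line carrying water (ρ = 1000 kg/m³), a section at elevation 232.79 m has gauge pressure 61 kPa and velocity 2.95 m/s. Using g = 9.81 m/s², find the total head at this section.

h ≈ 239.45 m

Pressure head ψ = P/(ρg) = 61×1000 / (1000 × 9.81) = 6.22 m.
Velocity head = v²/(2g) = 2.95² / (2 × 9.81) = 0.444 m.
h = z + ψ + v²/(2g) = 232.79 + 6.22 + 0.444 = 239.45 m.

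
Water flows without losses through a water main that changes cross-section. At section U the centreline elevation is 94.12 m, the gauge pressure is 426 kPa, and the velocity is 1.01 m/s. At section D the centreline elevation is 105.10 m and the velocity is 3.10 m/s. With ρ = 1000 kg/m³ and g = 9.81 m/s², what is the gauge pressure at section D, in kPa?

P₂ ≈ 314 kPa

Pressure head at U: ψ₁ = P₁/(ρg) = 426×1000 / (1000 × 9.81) = 43.43 m.
Velocity heads: v₁²/2g = 1.01²/19.62 = 0.052 m; v₂²/2g = 3.10²/19.62 = 0.490 m.
Total head H = z₁ + ψ₁ + v₁²/2g = 94.12 + 43.43 + 0.052 = 137.60 m.
ψ₂ = H − z₂ − v₂²/2g = 137.60 − 105.10 − 0.490 = 32.01 m.
P₂ = ρgψ₂ = 1000 × 9.81 × 32.01 ≈ 314 kPa.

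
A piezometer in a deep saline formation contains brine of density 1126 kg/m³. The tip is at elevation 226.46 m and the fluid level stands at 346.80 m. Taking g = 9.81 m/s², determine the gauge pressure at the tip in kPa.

P ≈ 1330 kPa

Pressure head ψ = h − z = 346.80 − 226.46 = 120.34 m.
P = ρgψ = 1126 × 9.81 × 120.34 = 1329283 Pa ≈ 1330 kPa.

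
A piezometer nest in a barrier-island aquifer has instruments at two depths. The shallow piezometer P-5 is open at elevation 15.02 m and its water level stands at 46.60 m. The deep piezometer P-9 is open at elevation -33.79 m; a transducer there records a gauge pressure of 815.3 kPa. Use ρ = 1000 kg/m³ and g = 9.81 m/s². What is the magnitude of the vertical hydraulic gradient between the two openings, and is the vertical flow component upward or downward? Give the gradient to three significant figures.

Total head at P-5: h = 46.60 m (water level in the standpipe).
Pressure head at P-9: ψ = P/(ρg) = 815.3×1000 / (1000 × 9.81) = 83.11 m.
Total head at P-9: h = z + ψ = -33.79 + 83.11 = 49.32 m.
Δh = h(P-5) − h(P-9) = 46.60 − 49.32 = -2.72 m.
Vertical separation Δz = 15.02 − (-33.79) = 48.81 m.
|i_v| = |Δh| / Δz = 2.72 / 48.81 = 0.0557.
Head is higher in the deep piezometer, so vertical flow is upward (discharge condition).

|i_v| ≈ 0.0557; vertical flow is upward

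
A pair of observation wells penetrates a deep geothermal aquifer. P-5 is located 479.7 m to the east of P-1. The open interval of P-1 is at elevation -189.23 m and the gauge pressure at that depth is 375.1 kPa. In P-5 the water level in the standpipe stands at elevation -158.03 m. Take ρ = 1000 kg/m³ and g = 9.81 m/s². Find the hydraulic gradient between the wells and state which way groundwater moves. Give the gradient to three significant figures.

Pressure head at P-1: ψ = P/(ρg) = 375.1×1000 / (1000 × 9.81) = 38.24 m.
Total head at P-1: h = z + ψ = -189.23 + 38.24 = -150.99 m.
Total head at P-5: h = -158.03 m (water level in the piezometer is the total head).
Head difference: h(P-1) − h(P-5) = -150.99 − (-158.03) = 7.04 m.
Hydraulic gradient: i = |Δh| / L = 7.04 / 479.7 = 0.0147.
Flow is from higher to lower head: from P-1 toward P-5, i.e. toward the east.

i ≈ 0.0147; groundwater flows toward the east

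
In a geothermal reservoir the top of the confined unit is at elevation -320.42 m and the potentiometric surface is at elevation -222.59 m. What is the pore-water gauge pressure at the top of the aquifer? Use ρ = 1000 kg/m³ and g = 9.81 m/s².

Pressure head at the aquifer top: ψ = h − z = -222.59 − (-320.42) = 97.83 m.
P = ρgψ = 1000 × 9.81 × 97.83 = 959712 Pa ≈ 960 kPa.

P ≈ 960 kPa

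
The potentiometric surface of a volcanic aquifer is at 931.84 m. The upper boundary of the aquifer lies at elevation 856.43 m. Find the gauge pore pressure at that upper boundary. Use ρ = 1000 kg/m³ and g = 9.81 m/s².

Pressure head at the aquifer top: ψ = h − z = 931.84 − 856.43 = 75.41 m.
P = ρgψ = 1000 × 9.81 × 75.41 = 739772 Pa ≈ 740 kPa.

P ≈ 740 kPa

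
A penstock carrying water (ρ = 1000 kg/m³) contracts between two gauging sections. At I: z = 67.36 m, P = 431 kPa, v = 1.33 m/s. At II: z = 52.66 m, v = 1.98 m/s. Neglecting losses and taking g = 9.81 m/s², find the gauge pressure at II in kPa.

Pressure head at I: ψ₁ = P₁/(ρg) = 431×1000 / (1000 × 9.81) = 43.93 m.
Velocity heads: v₁²/2g = 1.33²/19.62 = 0.090 m; v₂²/2g = 1.98²/19.62 = 0.200 m.
Total head H = z₁ + ψ₁ + v₁²/2g = 67.36 + 43.93 + 0.090 = 111.38 m.
ψ₂ = H − z₂ − v₂²/2g = 111.38 − 52.66 − 0.200 = 58.52 m.
P₂ = ρgψ₂ = 1000 × 9.81 × 58.52 ≈ 574 kPa.

P₂ ≈ 574 kPa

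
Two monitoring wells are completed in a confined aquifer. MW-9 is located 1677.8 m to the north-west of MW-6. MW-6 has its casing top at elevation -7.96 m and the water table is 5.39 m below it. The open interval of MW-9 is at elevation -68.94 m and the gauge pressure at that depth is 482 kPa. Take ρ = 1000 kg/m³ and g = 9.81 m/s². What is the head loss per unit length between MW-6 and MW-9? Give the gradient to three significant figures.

Total head at MW-6: h = -7.96 − 5.39 = -13.35 m.
Pressure head at MW-9: ψ = P/(ρg) = 482×1000 / (1000 × 9.81) = 49.13 m.
Total head at MW-9: h = z + ψ = -68.94 + 49.13 = -19.81 m.
Head difference: h(MW-6) − h(MW-9) = -13.35 − (-19.81) = 6.46 m.
Hydraulic gradient: i = |Δh| / L = 6.46 / 1677.8 = 0.00385.

i ≈ 0.00385 m/m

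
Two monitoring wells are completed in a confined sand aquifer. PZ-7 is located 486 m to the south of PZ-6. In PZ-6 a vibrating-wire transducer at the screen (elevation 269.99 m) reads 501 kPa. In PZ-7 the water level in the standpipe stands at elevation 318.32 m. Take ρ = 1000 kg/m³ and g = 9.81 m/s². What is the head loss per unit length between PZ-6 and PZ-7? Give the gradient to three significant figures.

Pressure head at PZ-6: ψ = P/(ρg) = 501×1000 / (1000 × 9.81) = 51.07 m.
Total head at PZ-6: h = z + ψ = 269.99 + 51.07 = 321.06 m.
Total head at PZ-7: h = 318.32 m (water level in the piezometer is the total head).
Head difference: h(PZ-6) − h(PZ-7) = 321.06 − 318.32 = 2.74 m.
Hydraulic gradient: i = |Δh| / L = 2.74 / 486 = 0.00564.

i ≈ 0.00564 m/m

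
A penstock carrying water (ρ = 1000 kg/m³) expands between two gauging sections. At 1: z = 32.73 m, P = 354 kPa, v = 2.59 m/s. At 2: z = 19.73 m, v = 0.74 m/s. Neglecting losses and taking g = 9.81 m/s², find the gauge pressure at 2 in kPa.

P₂ ≈ 485 kPa

Pressure head at 1: ψ₁ = P₁/(ρg) = 354×1000 / (1000 × 9.81) = 36.09 m.
Velocity heads: v₁²/2g = 2.59²/19.62 = 0.342 m; v₂²/2g = 0.74²/19.62 = 0.028 m.
Total head H = z₁ + ψ₁ + v₁²/2g = 32.73 + 36.09 + 0.342 = 69.16 m.
ψ₂ = H − z₂ − v₂²/2g = 69.16 − 19.73 − 0.028 = 49.40 m.
P₂ = ρgψ₂ = 1000 × 9.81 × 49.40 ≈ 485 kPa.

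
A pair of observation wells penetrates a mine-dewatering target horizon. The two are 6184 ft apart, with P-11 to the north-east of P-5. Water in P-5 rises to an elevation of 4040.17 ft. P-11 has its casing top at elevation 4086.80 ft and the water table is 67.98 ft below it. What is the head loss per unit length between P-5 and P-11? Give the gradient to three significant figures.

i ≈ 0.00345 ft/ft

Total head at P-5: h = 4040.17 ft (water level in the piezometer is the total head).
Total head at P-11: h = 4086.80 − 67.98 = 4018.82 ft.
Head difference: h(P-5) − h(P-11) = 4040.17 − 4018.82 = 21.35 ft.
Hydraulic gradient: i = |Δh| / L = 21.35 / 6184 = 0.00345.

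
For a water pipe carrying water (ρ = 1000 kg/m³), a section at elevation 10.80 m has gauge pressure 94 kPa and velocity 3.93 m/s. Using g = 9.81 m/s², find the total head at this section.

h ≈ 21.17 m

Pressure head ψ = P/(ρg) = 94×1000 / (1000 × 9.81) = 9.58 m.
Velocity head = v²/(2g) = 3.93² / (2 × 9.81) = 0.787 m.
h = z + ψ + v²/(2g) = 10.80 + 9.58 + 0.787 = 21.17 m.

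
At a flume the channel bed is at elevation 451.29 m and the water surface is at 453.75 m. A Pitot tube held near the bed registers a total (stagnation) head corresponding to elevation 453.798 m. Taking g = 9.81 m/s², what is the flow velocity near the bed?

v ≈ 0.970 m/s

Near the bed, under hydrostatic conditions, the piezometric head (z + ψ) equals the free-surface elevation, 453.75 m.
Velocity head = total − piezometric = 453.798 − 453.75 = 0.048 m.
v = √(2g·h_v) = √(2 × 9.81 × 0.048) = 0.970 m/s.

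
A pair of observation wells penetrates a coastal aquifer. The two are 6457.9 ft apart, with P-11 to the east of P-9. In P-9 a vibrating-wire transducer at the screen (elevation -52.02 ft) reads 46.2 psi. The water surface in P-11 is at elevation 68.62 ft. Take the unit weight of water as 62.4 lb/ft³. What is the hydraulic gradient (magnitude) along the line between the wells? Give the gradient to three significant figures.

Pressure head at P-9: ψ = 144·P/γ = 144 × 46.2 / 62.4 = 106.62 ft.
Total head at P-9: h = z + ψ = -52.02 + 106.62 = 54.60 ft.
Total head at P-11: h = 68.62 ft (water level in the piezometer is the total head).
Head difference: h(P-9) − h(P-11) = 54.60 − 68.62 = -14.02 ft.
Hydraulic gradient: i = |Δh| / L = 14.02 / 6457.9 = 0.00217.

i ≈ 0.00217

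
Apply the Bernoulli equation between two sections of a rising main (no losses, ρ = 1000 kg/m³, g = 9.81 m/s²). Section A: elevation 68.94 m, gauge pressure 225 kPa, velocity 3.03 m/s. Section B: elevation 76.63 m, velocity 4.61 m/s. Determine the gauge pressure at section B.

P₂ ≈ 144 kPa

Pressure head at A: ψ₁ = P₁/(ρg) = 225×1000 / (1000 × 9.81) = 22.94 m.
Velocity heads: v₁²/2g = 3.03²/19.62 = 0.468 m; v₂²/2g = 4.61²/19.62 = 1.083 m.
Total head H = z₁ + ψ₁ + v₁²/2g = 68.94 + 22.94 + 0.468 = 92.35 m.
ψ₂ = H − z₂ − v₂²/2g = 92.35 − 76.63 − 1.083 = 14.64 m.
P₂ = ρgψ₂ = 1000 × 9.81 × 14.64 ≈ 144 kPa.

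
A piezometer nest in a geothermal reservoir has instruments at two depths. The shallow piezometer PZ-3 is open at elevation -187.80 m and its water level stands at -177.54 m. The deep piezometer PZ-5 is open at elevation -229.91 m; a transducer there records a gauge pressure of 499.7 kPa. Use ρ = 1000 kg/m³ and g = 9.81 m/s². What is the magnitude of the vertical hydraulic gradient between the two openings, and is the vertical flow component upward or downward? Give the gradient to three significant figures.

Total head at PZ-3: h = -177.54 m (water level in the standpipe).
Pressure head at PZ-5: ψ = P/(ρg) = 499.7×1000 / (1000 × 9.81) = 50.94 m.
Total head at PZ-5: h = z + ψ = -229.91 + 50.94 = -178.97 m.
Δh = h(PZ-3) − h(PZ-5) = -177.54 − (-178.97) = 1.43 m.
Vertical separation Δz = -187.80 − (-229.91) = 42.11 m.
|i_v| = |Δh| / Δz = 1.43 / 42.11 = 0.0340.
Head is higher in the shallow piezometer, so vertical flow is downward (recharge condition).

|i_v| ≈ 0.0340; vertical flow is downward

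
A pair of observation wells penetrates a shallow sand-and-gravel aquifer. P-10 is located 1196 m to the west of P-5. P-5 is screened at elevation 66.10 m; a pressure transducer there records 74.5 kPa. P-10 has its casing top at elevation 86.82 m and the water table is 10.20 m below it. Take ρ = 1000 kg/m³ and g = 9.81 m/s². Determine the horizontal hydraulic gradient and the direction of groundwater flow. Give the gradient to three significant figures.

Pressure head at P-5: ψ = P/(ρg) = 74.5×1000 / (1000 × 9.81) = 7.59 m.
Total head at P-5: h = z + ψ = 66.10 + 7.59 = 73.69 m.
Total head at P-10: h = 86.82 − 10.20 = 76.62 m.
Head difference: h(P-5) − h(P-10) = 73.69 − 76.62 = -2.93 m.
Hydraulic gradient: i = |Δh| / L = 2.93 / 1196 = 0.00245.
Flow is from higher to lower head: from P-10 toward P-5, i.e. toward the east.

i ≈ 0.00245; groundwater flows toward the east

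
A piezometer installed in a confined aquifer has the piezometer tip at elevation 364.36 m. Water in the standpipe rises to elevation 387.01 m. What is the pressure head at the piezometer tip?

ψ ≈ 22.65 m

Total head h = 387.01 m (the water-surface elevation in the piezometer).
Pressure head ψ = h − z = 387.01 − 364.36 = 22.65 m.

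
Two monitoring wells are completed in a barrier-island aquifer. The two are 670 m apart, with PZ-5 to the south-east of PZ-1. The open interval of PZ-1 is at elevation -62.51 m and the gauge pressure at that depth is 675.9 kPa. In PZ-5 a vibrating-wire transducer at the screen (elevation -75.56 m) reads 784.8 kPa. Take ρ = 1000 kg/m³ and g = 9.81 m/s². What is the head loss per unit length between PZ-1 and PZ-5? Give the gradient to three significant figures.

Pressure head at PZ-1: ψ = P/(ρg) = 675.9×1000 / (1000 × 9.81) = 68.90 m.
Total head at PZ-1: h = z + ψ = -62.51 + 68.90 = 6.39 m.
Pressure head at PZ-5: ψ = P/(ρg) = 784.8×1000 / (1000 × 9.81) = 80.00 m.
Total head at PZ-5: h = z + ψ = -75.56 + 80.00 = 4.44 m.
Head difference: h(PZ-1) − h(PZ-5) = 6.39 − 4.44 = 1.95 m.
Hydraulic gradient: i = |Δh| / L = 1.95 / 670 = 0.00291.

i ≈ 0.00291 m/m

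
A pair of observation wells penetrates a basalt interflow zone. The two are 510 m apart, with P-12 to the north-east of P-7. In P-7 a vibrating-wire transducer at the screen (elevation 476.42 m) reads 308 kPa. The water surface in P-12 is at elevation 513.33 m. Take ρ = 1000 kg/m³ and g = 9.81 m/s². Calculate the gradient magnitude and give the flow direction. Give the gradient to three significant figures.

Pressure head at P-7: ψ = P/(ρg) = 308×1000 / (1000 × 9.81) = 31.40 m.
Total head at P-7: h = z + ψ = 476.42 + 31.40 = 507.82 m.
Total head at P-12: h = 513.33 m (water level in the piezometer is the total head).
Head difference: h(P-7) − h(P-12) = 507.82 − 513.33 = -5.51 m.
Hydraulic gradient: i = |Δh| / L = 5.51 / 510 = 0.0108.
Flow is from higher to lower head: from P-12 toward P-7, i.e. toward the south-west.

i ≈ 0.0108; groundwater flows toward the south-west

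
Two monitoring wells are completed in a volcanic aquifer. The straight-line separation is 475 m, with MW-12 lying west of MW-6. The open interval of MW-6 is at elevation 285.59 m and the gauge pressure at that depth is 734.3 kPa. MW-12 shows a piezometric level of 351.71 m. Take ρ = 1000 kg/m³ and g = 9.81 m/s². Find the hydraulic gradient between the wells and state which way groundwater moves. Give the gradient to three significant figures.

i ≈ 0.0184; groundwater flows toward the west

Pressure head at MW-6: ψ = P/(ρg) = 734.3×1000 / (1000 × 9.81) = 74.85 m.
Total head at MW-6: h = z + ψ = 285.59 + 74.85 = 360.44 m.
Total head at MW-12: h = 351.71 m (water level in the piezometer is the total head).
Head difference: h(MW-6) − h(MW-12) = 360.44 − 351.71 = 8.73 m.
Hydraulic gradient: i = |Δh| / L = 8.73 / 475 = 0.0184.
Flow is from higher to lower head: from MW-6 toward MW-12, i.e. toward the west.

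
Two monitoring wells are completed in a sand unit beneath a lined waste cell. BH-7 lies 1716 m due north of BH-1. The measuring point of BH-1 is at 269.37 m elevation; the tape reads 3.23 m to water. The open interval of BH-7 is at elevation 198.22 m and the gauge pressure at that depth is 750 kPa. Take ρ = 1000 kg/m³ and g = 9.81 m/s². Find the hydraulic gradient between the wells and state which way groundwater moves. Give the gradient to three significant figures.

Total head at BH-1: h = 269.37 − 3.23 = 266.14 m.
Pressure head at BH-7: ψ = P/(ρg) = 750×1000 / (1000 × 9.81) = 76.45 m.
Total head at BH-7: h = z + ψ = 198.22 + 76.45 = 274.67 m.
Head difference: h(BH-1) − h(BH-7) = 266.14 − 274.67 = -8.53 m.
Hydraulic gradient: i = |Δh| / L = 8.53 / 1716 = 0.00497.
Flow is from higher to lower head: from BH-7 toward BH-1, i.e. toward the south.

i ≈ 0.00497; groundwater flows toward the south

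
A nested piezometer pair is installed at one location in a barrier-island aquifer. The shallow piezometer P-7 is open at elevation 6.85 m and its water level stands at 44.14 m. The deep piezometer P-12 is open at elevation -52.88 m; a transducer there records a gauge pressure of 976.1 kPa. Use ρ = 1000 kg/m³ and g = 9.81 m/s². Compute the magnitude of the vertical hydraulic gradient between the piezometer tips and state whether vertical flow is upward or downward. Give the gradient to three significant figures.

|i_v| ≈ 0.0415; vertical flow is upward

Total head at P-7: h = 44.14 m (water level in the standpipe).
Pressure head at P-12: ψ = P/(ρg) = 976.1×1000 / (1000 × 9.81) = 99.50 m.
Total head at P-12: h = z + ψ = -52.88 + 99.50 = 46.62 m.
Δh = h(P-7) − h(P-12) = 44.14 − 46.62 = -2.48 m.
Vertical separation Δz = 6.85 − (-52.88) = 59.73 m.
|i_v| = |Δh| / Δz = 2.48 / 59.73 = 0.0415.
Head is higher in the deep piezometer, so vertical flow is upward (discharge condition).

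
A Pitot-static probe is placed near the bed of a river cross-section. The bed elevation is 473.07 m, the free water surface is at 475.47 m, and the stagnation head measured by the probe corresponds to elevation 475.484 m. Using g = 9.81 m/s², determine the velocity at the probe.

v ≈ 0.524 m/s

Near the bed, under hydrostatic conditions, the piezometric head (z + ψ) equals the free-surface elevation, 475.47 m.
Velocity head = total − piezometric = 475.484 − 475.47 = 0.014 m.
v = √(2g·h_v) = √(2 × 9.81 × 0.014) = 0.524 m/s.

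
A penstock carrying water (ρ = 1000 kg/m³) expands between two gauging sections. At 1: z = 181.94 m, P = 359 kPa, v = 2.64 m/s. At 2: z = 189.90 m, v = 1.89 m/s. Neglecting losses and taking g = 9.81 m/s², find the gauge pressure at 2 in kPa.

P₂ ≈ 283 kPa

Pressure head at 1: ψ₁ = P₁/(ρg) = 359×1000 / (1000 × 9.81) = 36.60 m.
Velocity heads: v₁²/2g = 2.64²/19.62 = 0.355 m; v₂²/2g = 1.89²/19.62 = 0.182 m.
Total head H = z₁ + ψ₁ + v₁²/2g = 181.94 + 36.60 + 0.355 = 218.89 m.
ψ₂ = H − z₂ − v₂²/2g = 218.89 − 189.90 − 0.182 = 28.81 m.
P₂ = ρgψ₂ = 1000 × 9.81 × 28.81 ≈ 283 kPa.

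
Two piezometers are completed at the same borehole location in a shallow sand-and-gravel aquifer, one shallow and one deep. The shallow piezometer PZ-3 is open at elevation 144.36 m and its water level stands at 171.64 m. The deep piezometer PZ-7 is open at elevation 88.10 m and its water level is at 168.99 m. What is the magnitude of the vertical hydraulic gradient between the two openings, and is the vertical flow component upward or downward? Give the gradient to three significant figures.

Total head at PZ-3: h = 171.64 m (water level in the standpipe).
Total head at PZ-7: h = 168.99 m.
Δh = h(PZ-3) − h(PZ-7) = 171.64 − 168.99 = 2.65 m.
Vertical separation Δz = 144.36 − 88.10 = 56.26 m.
|i_v| = |Δh| / Δz = 2.65 / 56.26 = 0.0471.
Head is higher in the shallow piezometer, so vertical flow is downward (recharge condition).

|i_v| ≈ 0.0471; vertical flow is downward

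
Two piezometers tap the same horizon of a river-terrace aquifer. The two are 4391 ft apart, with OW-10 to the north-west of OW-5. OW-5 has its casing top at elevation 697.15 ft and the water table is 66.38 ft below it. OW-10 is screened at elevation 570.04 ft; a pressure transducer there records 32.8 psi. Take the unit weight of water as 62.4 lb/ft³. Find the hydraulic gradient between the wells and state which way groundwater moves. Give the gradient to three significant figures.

i ≈ 0.00341; groundwater flows toward the south-east

Total head at OW-5: h = 697.15 − 66.38 = 630.77 ft.
Pressure head at OW-10: ψ = 144·P/γ = 144 × 32.8 / 62.4 = 75.69 ft.
Total head at OW-10: h = z + ψ = 570.04 + 75.69 = 645.73 ft.
Head difference: h(OW-5) − h(OW-10) = 630.77 − 645.73 = -14.96 ft.
Hydraulic gradient: i = |Δh| / L = 14.96 / 4391 = 0.00341.
Flow is from higher to lower head: from OW-10 toward OW-5, i.e. toward the south-east.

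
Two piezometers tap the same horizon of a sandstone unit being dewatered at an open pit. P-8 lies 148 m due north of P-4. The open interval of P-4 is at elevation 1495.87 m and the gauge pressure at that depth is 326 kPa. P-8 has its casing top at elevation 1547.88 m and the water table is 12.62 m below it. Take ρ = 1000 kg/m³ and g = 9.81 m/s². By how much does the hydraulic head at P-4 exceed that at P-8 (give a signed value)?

Δh ≈ -6.16 m

Pressure head at P-4: ψ = P/(ρg) = 326×1000 / (1000 × 9.81) = 33.23 m.
Total head at P-4: h = z + ψ = 1495.87 + 33.23 = 1529.10 m.
Total head at P-8: h = 1547.88 − 12.62 = 1535.26 m.
Head difference: h(P-4) − h(P-8) = 1529.10 − 1535.26 = -6.16 m.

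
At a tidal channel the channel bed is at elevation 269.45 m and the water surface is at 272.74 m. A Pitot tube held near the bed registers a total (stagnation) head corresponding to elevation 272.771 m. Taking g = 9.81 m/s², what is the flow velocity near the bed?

v ≈ 0.780 m/s

Near the bed, under hydrostatic conditions, the piezometric head (z + ψ) equals the free-surface elevation, 272.74 m.
Velocity head = total − piezometric = 272.771 − 272.74 = 0.031 m.
v = √(2g·h_v) = √(2 × 9.81 × 0.031) = 0.780 m/s.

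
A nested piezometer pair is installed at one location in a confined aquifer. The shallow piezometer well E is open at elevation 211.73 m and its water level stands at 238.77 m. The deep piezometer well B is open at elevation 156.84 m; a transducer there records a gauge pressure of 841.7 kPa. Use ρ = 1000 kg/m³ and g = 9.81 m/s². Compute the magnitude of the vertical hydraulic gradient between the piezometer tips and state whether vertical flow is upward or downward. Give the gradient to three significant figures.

|i_v| ≈ 0.0705; vertical flow is upward

Total head at well E: h = 238.77 m (water level in the standpipe).
Pressure head at well B: ψ = P/(ρg) = 841.7×1000 / (1000 × 9.81) = 85.80 m.
Total head at well B: h = z + ψ = 156.84 + 85.80 = 242.64 m.
Δh = h(well E) − h(well B) = 238.77 − 242.64 = -3.87 m.
Vertical separation Δz = 211.73 − 156.84 = 54.89 m.
|i_v| = |Δh| / Δz = 3.87 / 54.89 = 0.0705.
Head is higher in the deep piezometer, so vertical flow is upward (discharge condition).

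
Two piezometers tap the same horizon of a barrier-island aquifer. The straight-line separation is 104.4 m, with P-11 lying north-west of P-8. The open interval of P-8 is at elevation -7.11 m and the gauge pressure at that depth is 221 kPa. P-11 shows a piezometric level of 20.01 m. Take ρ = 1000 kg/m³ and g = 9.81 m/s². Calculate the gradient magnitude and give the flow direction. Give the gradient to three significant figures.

Pressure head at P-8: ψ = P/(ρg) = 221×1000 / (1000 × 9.81) = 22.53 m.
Total head at P-8: h = z + ψ = -7.11 + 22.53 = 15.42 m.
Total head at P-11: h = 20.01 m (water level in the piezometer is the total head).
Head difference: h(P-8) − h(P-11) = 15.42 − 20.01 = -4.59 m.
Hydraulic gradient: i = |Δh| / L = 4.59 / 104.4 = 0.0440.
Flow is from higher to lower head: from P-11 toward P-8, i.e. toward the south-east.

i ≈ 0.0440; groundwater flows toward the south-east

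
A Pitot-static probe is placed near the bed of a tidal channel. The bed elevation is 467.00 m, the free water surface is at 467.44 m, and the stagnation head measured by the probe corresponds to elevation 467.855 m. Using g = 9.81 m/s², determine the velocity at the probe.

v ≈ 2.85 m/s

Near the bed, under hydrostatic conditions, the piezometric head (z + ψ) equals the free-surface elevation, 467.44 m.
Velocity head = total − piezometric = 467.855 − 467.44 = 0.415 m.
v = √(2g·h_v) = √(2 × 9.81 × 0.415) = 2.85 m/s.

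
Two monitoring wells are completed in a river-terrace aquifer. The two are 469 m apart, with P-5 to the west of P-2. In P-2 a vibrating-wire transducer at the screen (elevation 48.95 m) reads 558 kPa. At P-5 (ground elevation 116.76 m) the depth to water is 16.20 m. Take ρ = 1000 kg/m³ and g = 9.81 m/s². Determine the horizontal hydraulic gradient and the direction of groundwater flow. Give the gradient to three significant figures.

Pressure head at P-2: ψ = P/(ρg) = 558×1000 / (1000 × 9.81) = 56.88 m.
Total head at P-2: h = z + ψ = 48.95 + 56.88 = 105.83 m.
Total head at P-5: h = 116.76 − 16.20 = 100.56 m.
Head difference: h(P-2) − h(P-5) = 105.83 − 100.56 = 5.27 m.
Hydraulic gradient: i = |Δh| / L = 5.27 / 469 = 0.0112.
Flow is from higher to lower head: from P-2 toward P-5, i.e. toward the west.

i ≈ 0.0112; groundwater flows toward the west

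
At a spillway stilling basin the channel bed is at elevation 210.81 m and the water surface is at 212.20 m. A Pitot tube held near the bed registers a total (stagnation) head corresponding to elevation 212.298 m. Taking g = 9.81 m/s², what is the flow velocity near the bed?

Near the bed, under hydrostatic conditions, the piezometric head (z + ψ) equals the free-surface elevation, 212.20 m.
Velocity head = total − piezometric = 212.298 − 212.20 = 0.098 m.
v = √(2g·h_v) = √(2 × 9.81 × 0.098) = 1.39 m/s.

v ≈ 1.39 m/s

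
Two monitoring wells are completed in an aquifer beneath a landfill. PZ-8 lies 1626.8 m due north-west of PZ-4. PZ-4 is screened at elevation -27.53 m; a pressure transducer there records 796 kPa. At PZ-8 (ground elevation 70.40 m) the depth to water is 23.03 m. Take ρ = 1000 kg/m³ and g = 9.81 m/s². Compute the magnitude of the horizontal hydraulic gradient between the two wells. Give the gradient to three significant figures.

i ≈ 0.00384

Pressure head at PZ-4: ψ = P/(ρg) = 796×1000 / (1000 × 9.81) = 81.14 m.
Total head at PZ-4: h = z + ψ = -27.53 + 81.14 = 53.61 m.
Total head at PZ-8: h = 70.40 − 23.03 = 47.37 m.
Head difference: h(PZ-4) − h(PZ-8) = 53.61 − 47.37 = 6.24 m.
Hydraulic gradient: i = |Δh| / L = 6.24 / 1626.8 = 0.00384.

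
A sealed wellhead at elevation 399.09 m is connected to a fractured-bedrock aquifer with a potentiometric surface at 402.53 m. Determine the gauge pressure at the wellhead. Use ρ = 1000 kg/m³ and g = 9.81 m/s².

P ≈ 33.7 kPa

Head above the cap: Δh = 402.53 − 399.09 = 3.44 m.
P = ρgΔh = 1000 × 9.81 × 3.44 = 33746 Pa ≈ 33.7 kPa.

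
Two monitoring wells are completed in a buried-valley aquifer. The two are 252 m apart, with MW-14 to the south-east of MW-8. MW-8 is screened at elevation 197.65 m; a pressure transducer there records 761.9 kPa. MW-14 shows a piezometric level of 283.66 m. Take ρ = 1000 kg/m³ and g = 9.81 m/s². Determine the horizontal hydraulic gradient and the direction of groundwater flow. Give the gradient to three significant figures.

Pressure head at MW-8: ψ = P/(ρg) = 761.9×1000 / (1000 × 9.81) = 77.67 m.
Total head at MW-8: h = z + ψ = 197.65 + 77.67 = 275.32 m.
Total head at MW-14: h = 283.66 m (water level in the piezometer is the total head).
Head difference: h(MW-8) − h(MW-14) = 275.32 − 283.66 = -8.34 m.
Hydraulic gradient: i = |Δh| / L = 8.34 / 252 = 0.0331.
Flow is from higher to lower head: from MW-14 toward MW-8, i.e. toward the north-west.

i ≈ 0.0331; groundwater flows toward the north-west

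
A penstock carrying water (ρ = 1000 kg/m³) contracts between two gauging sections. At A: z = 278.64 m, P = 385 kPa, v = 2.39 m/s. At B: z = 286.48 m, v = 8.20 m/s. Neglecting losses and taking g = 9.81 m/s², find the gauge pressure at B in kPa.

P₂ ≈ 277 kPa

Pressure head at A: ψ₁ = P₁/(ρg) = 385×1000 / (1000 × 9.81) = 39.25 m.
Velocity heads: v₁²/2g = 2.39²/19.62 = 0.291 m; v₂²/2g = 8.20²/19.62 = 3.427 m.
Total head H = z₁ + ψ₁ + v₁²/2g = 278.64 + 39.25 + 0.291 = 318.18 m.
ψ₂ = H − z₂ − v₂²/2g = 318.18 − 286.48 − 3.427 = 28.27 m.
P₂ = ρgψ₂ = 1000 × 9.81 × 28.27 ≈ 277 kPa.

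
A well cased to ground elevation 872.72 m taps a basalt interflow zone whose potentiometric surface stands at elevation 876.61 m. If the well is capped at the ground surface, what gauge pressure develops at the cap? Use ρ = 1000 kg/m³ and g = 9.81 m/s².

P ≈ 38.2 kPa

Head above the cap: Δh = 876.61 − 872.72 = 3.89 m.
P = ρgΔh = 1000 × 9.81 × 3.89 = 38161 Pa ≈ 38.2 kPa.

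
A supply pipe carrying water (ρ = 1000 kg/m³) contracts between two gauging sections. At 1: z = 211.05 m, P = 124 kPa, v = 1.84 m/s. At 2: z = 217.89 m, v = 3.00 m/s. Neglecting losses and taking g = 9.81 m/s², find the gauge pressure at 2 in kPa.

Pressure head at 1: ψ₁ = P₁/(ρg) = 124×1000 / (1000 × 9.81) = 12.64 m.
Velocity heads: v₁²/2g = 1.84²/19.62 = 0.173 m; v₂²/2g = 3.00²/19.62 = 0.459 m.
Total head H = z₁ + ψ₁ + v₁²/2g = 211.05 + 12.64 + 0.173 = 223.86 m.
ψ₂ = H − z₂ − v₂²/2g = 223.86 − 217.89 − 0.459 = 5.51 m.
P₂ = ρgψ₂ = 1000 × 9.81 × 5.51 ≈ 54.1 kPa.

P₂ ≈ 54.1 kPa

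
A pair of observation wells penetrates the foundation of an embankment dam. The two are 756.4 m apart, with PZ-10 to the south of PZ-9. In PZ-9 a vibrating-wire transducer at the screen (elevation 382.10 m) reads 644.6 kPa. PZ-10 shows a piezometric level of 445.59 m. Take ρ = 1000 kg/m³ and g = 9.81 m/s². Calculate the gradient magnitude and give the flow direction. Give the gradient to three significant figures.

Pressure head at PZ-9: ψ = P/(ρg) = 644.6×1000 / (1000 × 9.81) = 65.71 m.
Total head at PZ-9: h = z + ψ = 382.10 + 65.71 = 447.81 m.
Total head at PZ-10: h = 445.59 m (water level in the piezometer is the total head).
Head difference: h(PZ-9) − h(PZ-10) = 447.81 − 445.59 = 2.22 m.
Hydraulic gradient: i = |Δh| / L = 2.22 / 756.4 = 0.00293.
Flow is from higher to lower head: from PZ-9 toward PZ-10, i.e. toward the south.

i ≈ 0.00293; groundwater flows toward the south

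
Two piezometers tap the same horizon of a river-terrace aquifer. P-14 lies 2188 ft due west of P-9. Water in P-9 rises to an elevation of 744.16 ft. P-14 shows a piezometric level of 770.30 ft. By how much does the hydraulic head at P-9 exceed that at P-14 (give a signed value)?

Δh ≈ -26.14 ft

Total head at P-9: h = 744.16 ft (water level in the piezometer is the total head).
Total head at P-14: h = 770.30 ft (water level in the piezometer is the total head).
Head difference: h(P-9) − h(P-14) = 744.16 − 770.30 = -26.14 ft.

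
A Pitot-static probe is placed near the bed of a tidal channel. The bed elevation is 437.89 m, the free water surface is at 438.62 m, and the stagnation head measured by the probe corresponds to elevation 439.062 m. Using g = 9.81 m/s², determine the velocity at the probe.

v ≈ 2.94 m/s

Near the bed, under hydrostatic conditions, the piezometric head (z + ψ) equals the free-surface elevation, 438.62 m.
Velocity head = total − piezometric = 439.062 − 438.62 = 0.442 m.
v = √(2g·h_v) = √(2 × 9.81 × 0.442) = 2.94 m/s.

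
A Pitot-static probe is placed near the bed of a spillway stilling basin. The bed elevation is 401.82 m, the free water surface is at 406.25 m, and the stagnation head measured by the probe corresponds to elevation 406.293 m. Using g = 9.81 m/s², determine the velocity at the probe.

v ≈ 0.919 m/s

Near the bed, under hydrostatic conditions, the piezometric head (z + ψ) equals the free-surface elevation, 406.25 m.
Velocity head = total − piezometric = 406.293 − 406.25 = 0.043 m.
v = √(2g·h_v) = √(2 × 9.81 × 0.043) = 0.919 m/s.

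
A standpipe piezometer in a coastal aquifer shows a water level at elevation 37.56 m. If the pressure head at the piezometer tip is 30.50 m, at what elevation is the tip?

z ≈ 7.06 m

z = h − ψ = 37.56 − 30.50 = 7.06 m.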